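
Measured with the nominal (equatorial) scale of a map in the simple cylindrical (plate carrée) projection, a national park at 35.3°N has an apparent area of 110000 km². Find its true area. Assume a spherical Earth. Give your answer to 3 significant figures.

Plate carrée maps x = Rλ, y = Rφ. The meridian scale is h = 1 and the parallel scale is k = 1/cos φ = sec φ.
Areal scale = h·k = 1 × sec φ; at 35.3°, h = 1.000, k = 1.225, so h·k = 1.225.
True area = apparent / (areal scale) = 110000 / 1.225 ≈ 89800 km².

89800 km²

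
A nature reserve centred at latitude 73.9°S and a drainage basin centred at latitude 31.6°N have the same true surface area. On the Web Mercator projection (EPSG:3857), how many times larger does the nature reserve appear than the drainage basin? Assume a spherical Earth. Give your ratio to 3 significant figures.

9.43

Mercator is conformal with k = sec φ, so areal scale = k² = sec²φ.
At 73.9°: sec²(73.9°) = 1/0.2773² = 13.00.
At 31.6°: sec²(31.6°) = 1/0.8517² = 1.378.
Ratio = 13.00/1.378 = cos²(31.6°)/cos²(73.9°) ≈ 9.43.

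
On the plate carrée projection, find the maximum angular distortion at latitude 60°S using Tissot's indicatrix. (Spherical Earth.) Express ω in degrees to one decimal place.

In the plate carrée (x = Rλ, y = Rφ), meridians are true-scale (h = 1) and parallels are stretched by k = sec φ.
At 60°: h = 1.000, k = 2.000; principal scales a = 2.000, b = 1.000.
sin(ω/2) = (a − b)/(a + b) = 1.0000/3.000 = 0.3333, so ω = 2 arcsin(0.3333) ≈ 38.9°.

38.9°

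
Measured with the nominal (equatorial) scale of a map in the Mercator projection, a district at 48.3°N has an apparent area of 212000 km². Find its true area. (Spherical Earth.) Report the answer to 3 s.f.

For Mercator, h = k = sec φ (a conformal cylindrical projection has a single point scale, 1/cos φ).
Areal scale = k² = sec²φ = 1/cos²(48.3°) = 1/0.6652² = 2.260.
True area = apparent / (areal scale) = 212000 / 2.260 ≈ 93800 km².

93800 km²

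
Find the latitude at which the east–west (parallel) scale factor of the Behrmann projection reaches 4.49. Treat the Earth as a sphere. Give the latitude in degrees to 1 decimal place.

78.9°

The Behrmann projection is cylindrical equal-area with φ₀ = 30°. For cylindrical equal-area with standard parallel φ₀, h = cos φ / cos φ₀ and k = cos φ₀ / cos φ, so h·k = 1.
k = cos φ₀ / cos φ = 4.49  ⇒  cos φ = cos 30° / 4.49 = 0.1929.
φ = arccos(0.1929) ≈ 78.9°.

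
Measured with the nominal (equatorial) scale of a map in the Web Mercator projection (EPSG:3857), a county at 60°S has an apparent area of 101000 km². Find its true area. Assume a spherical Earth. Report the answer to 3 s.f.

The Mercator projection is conformal; its linear scale factor is the same in every direction and equals sec φ = 1/cos φ.
Areal scale = k² = sec²φ = 1/cos²(60°) = 1/0.5000² = 4.000.
True area = apparent / (areal scale) = 101000 / 4.000 ≈ 25300 km².

25300 km²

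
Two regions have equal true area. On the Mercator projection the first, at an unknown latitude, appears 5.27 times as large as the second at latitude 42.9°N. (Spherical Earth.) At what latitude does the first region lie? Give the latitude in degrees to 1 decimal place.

On Mercator, (apparent₁)/(apparent₂) = sec²φ₁ / sec²φ₂ when true areas are equal.
cos²φ₂ / cos²φ₁ = 5.27  ⇒  cos φ₁ = cos 42.9° / √5.27 = 0.7325/2.296 = 0.3191.
φ₁ = arccos(0.3191) ≈ 71.4°.

71.4°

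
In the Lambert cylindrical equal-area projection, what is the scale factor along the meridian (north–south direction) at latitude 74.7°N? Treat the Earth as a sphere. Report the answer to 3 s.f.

0.264

The Lambert cylindrical equal-area projection is the cylindrical equal-area projection with its standard parallel at the equator (φ₀ = 0). Cylindrical equal-area (φ₀ = 0°): h = cos φ / cos 0° along meridians, k = cos 0° / cos φ along parallels; h·k = 1.
h = cos 74.7° / cos 0° = 0.2639/1.000 = 0.2639.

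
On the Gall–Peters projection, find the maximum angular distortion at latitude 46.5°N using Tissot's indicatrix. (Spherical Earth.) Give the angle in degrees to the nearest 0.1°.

3.1°

The Gall–Peters projection is cylindrical equal-area with φ₀ = 45°. A cylindrical equal-area projection with standard parallel φ₀ has meridian scale h = cos φ / cos φ₀ and parallel scale k = cos φ₀ / cos φ (so areas are preserved, h·k = 1).
At 46.5°: h = 0.9735, k = 1.027; principal scales a = 1.027, b = 0.9735.
sin(ω/2) = (a − b)/(a + b) = 0.05376/2.001 = 0.02687, so ω = 2 arcsin(0.02687) ≈ 3.1°.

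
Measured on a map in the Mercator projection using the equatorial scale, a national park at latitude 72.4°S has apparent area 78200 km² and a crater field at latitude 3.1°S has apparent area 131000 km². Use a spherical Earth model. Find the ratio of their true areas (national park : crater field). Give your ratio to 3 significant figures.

Mercator's areal exaggeration is sec²φ; hence true area = (apparent area) · cos²φ.
True area of national park: 78200 × cos²(72.4°) = 78200 × 0.09143 = 7150 km².
True area of crater field: 131000 × cos²(3.1°) = 131000 × 0.9971 = 130600 km².
Ratio = 7150 / 130600 ≈ 0.0547.

0.0547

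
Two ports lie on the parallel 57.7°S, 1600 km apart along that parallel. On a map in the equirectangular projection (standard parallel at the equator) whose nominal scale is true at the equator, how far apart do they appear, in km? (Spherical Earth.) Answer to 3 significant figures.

2990 km

In the plate carrée (x = Rλ, y = Rφ), meridians are true-scale (h = 1) and parallels are stretched by k = sec φ.
Along the parallel, k = sec 57.7° = 1/0.5344 = 1.871.
Map distance = 1600 × 1.871 ≈ 2990 km.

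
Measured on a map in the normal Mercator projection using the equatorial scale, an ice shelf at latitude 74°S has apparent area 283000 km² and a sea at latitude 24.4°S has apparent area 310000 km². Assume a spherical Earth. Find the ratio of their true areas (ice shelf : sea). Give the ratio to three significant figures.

On Mercator the areal scale is sec²φ, so true area = apparent × cos²φ.
True area of ice shelf: 283000 × cos²(74°) = 283000 × 0.07598 = 21500 km².
True area of sea: 310000 × cos²(24.4°) = 310000 × 0.8293 = 257100 km².
Ratio = 21500 / 257100 ≈ 0.0836.

0.0836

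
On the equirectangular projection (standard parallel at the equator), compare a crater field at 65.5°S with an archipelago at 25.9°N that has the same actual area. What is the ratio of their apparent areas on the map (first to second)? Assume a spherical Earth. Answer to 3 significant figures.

Plate carrée maps x = Rλ, y = Rφ. The meridian scale is h = 1 and the parallel scale is k = 1/cos φ = sec φ.
Areal scale at 65.5°: h·k = 1.000 × 2.411 = 2.411.
Areal scale at 25.9°: h·k = 1.000 × 1.112 = 1.112.
Ratio = 2.411/1.112 ≈ 2.17.

2.17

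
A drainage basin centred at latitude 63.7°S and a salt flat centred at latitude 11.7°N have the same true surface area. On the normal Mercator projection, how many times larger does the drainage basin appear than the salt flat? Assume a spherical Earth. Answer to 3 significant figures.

Mercator areal scale is sec²φ.
At 63.7°: sec²(63.7°) = 1/0.4431² = 5.094.
At 11.7°: sec²(11.7°) = 1/0.9792² = 1.043.
Ratio = 5.094/1.043 = cos²(11.7°)/cos²(63.7°) ≈ 4.88.

4.88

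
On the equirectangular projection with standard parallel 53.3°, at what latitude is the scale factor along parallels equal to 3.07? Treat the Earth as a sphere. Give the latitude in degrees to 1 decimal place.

The equidistant cylindrical projection with φ₀ = 53.3° has h = 1 (meridians true) and k = cos φ₀ / cos φ along parallels.
k = cos φ₀ / cos φ = 3.07  ⇒  cos φ = cos 53.3° / 3.07 = 0.1947.
φ = arccos(0.1947) ≈ 78.8°.

78.8°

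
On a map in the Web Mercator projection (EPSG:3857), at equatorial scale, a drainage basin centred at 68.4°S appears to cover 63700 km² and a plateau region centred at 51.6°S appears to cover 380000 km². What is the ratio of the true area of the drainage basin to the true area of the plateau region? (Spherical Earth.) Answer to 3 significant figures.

Mercator's areal exaggeration is sec²φ; hence true area = (apparent area) · cos²φ.
True area of drainage basin: 63700 × cos²(68.4°) = 63700 × 0.1355 = 8632 km².
True area of plateau region: 380000 × cos²(51.6°) = 380000 × 0.3858 = 146600 km².
Ratio = 8632 / 146600 ≈ 0.0589.

0.0589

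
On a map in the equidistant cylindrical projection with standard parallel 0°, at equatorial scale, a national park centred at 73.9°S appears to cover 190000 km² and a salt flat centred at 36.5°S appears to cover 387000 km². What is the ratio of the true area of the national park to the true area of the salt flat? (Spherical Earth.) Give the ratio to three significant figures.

0.169

On the plate carrée, areal scale = h·k = 1 × sec φ, so true area = apparent × cos φ.
True area of national park: 190000 × cos(73.9°) = 190000 × 0.2773 = 52690 km².
True area of salt flat: 387000 × cos(36.5°) = 387000 × 0.8039 = 311100 km².
Ratio = 52690 / 311100 ≈ 0.169.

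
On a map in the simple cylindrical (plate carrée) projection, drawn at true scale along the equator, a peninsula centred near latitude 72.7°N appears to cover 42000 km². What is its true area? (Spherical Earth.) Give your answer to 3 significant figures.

For the equirectangular projection with φ₀ = 0 (plate carrée), h = 1 along meridians and k = sec φ along parallels.
Areal scale = h·k = 1 × sec φ; at 72.7°, h = 1.000, k = 3.363, so h·k = 3.363.
True area = apparent / (areal scale) = 42000 / 3.363 ≈ 12500 km².

12500 km²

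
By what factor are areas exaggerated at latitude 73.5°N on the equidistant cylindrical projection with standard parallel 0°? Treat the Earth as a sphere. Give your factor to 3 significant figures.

Plate carrée maps x = Rλ, y = Rφ. The meridian scale is h = 1 and the parallel scale is k = 1/cos φ = sec φ.
Areal scale = h·k = 1 × sec φ; at 73.5°, h = 1.000, k = 3.521, so h·k = 3.521.

3.52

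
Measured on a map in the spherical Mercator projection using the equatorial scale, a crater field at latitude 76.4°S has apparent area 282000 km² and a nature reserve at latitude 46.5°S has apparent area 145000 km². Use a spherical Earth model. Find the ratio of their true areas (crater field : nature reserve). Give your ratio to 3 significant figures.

0.227

On Mercator the areal scale is sec²φ, so true area = apparent × cos²φ.
True area of crater field: 282000 × cos²(76.4°) = 282000 × 0.05529 = 15590 km².
True area of nature reserve: 145000 × cos²(46.5°) = 145000 × 0.4738 = 68710 km².
Ratio = 15590 / 68710 ≈ 0.227.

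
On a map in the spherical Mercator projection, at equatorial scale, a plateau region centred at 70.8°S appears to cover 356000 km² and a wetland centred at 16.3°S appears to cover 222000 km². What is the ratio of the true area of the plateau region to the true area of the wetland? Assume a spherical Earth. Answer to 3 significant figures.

On Mercator the areal scale is sec²φ, so true area = apparent × cos²φ.
True area of plateau region: 356000 × cos²(70.8°) = 356000 × 0.1082 = 38500 km².
True area of wetland: 222000 × cos²(16.3°) = 222000 × 0.9212 = 204500 km².
Ratio = 38500 / 204500 ≈ 0.188.

0.188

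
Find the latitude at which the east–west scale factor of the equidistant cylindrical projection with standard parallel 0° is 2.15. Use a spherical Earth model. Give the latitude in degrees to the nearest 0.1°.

62.3°

Plate carrée: h = 1, k = sec φ along parallels.
sec φ = 2.15  ⇒  cos φ = 0.4651  ⇒  φ ≈ 62.3°.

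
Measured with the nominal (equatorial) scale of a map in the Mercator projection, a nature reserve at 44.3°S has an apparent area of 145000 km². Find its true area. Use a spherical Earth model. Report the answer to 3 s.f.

For Mercator, h = k = sec φ (a conformal cylindrical projection has a single point scale, 1/cos φ).
Areal scale = k² = sec²φ = 1/cos²(44.3°) = 1/0.7157² = 1.952.
True area = apparent / (areal scale) = 145000 / 1.952 ≈ 74300 km².

74300 km²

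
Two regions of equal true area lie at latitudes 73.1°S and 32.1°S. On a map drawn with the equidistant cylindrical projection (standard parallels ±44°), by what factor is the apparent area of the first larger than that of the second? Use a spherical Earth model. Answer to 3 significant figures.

In the equirectangular projection with standard parallel φ₀ = 44° (x = Rλ cos φ₀, y = Rφ), meridians are true-scale (h = 1) and the parallel scale is k = cos φ₀ / cos φ.
Areal scale at 73.1°: h·k = 1.000 × 2.474 = 2.474.
Areal scale at 32.1°: h·k = 1.000 × 0.8492 = 0.8492.
Ratio = 2.474/0.8492 ≈ 2.91.

2.91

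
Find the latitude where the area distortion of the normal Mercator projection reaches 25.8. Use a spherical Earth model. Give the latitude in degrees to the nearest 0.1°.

78.6°

Mercator areal scale is sec²φ.
sec²φ = 25.8  ⇒  cos²φ = 0.03876  ⇒  cos φ = 0.1969.
φ = arccos(0.1969) ≈ 78.6°.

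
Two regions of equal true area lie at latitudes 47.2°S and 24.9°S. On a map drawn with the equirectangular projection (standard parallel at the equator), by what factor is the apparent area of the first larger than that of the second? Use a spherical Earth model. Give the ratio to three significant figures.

1.33

In the plate carrée (x = Rλ, y = Rφ), meridians are true-scale (h = 1) and parallels are stretched by k = sec φ.
Areal scale at 47.2°: h·k = 1.000 × 1.472 = 1.472.
Areal scale at 24.9°: h·k = 1.000 × 1.102 = 1.102.
Ratio = 1.472/1.102 ≈ 1.33.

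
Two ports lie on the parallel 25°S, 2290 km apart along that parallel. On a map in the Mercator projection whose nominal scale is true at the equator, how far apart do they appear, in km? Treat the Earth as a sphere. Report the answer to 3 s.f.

For Mercator, h = k = sec φ (a conformal cylindrical projection has a single point scale, 1/cos φ).
Along the parallel, k = sec 25° = 1/0.9063 = 1.103.
Map distance = 2290 × 1.103 ≈ 2530 km.

2530 km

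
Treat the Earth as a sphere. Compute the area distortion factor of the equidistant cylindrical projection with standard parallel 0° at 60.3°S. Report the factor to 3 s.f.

2.02

For the equirectangular projection with φ₀ = 0 (plate carrée), h = 1 along meridians and k = sec φ along parallels.
Areal scale = h·k = 1 × sec φ; at 60.3°, h = 1.000, k = 2.018, so h·k = 2.018.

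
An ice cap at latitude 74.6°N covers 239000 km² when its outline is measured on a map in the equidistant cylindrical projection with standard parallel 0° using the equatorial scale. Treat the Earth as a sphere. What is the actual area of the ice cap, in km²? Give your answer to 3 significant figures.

In the plate carrée (x = Rλ, y = Rφ), meridians are true-scale (h = 1) and parallels are stretched by k = sec φ.
Areal scale = h·k = 1 × sec φ; at 74.6°, h = 1.000, k = 3.766, so h·k = 3.766.
True area = apparent / (areal scale) = 239000 / 3.766 ≈ 63500 km².

63500 km²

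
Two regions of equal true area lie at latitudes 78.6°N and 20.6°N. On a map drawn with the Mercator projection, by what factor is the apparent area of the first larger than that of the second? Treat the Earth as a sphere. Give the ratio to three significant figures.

Mercator is conformal with k = sec φ, so areal scale = k² = sec²φ.
At 78.6°: sec²(78.6°) = 1/0.1977² = 25.60.
At 20.6°: sec²(20.6°) = 1/0.9361² = 1.141.
Ratio = 25.60/1.141 = cos²(20.6°)/cos²(78.6°) ≈ 22.4.

22.4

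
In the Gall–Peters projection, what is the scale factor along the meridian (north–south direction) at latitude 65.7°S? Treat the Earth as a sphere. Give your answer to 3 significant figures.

0.582

The Gall–Peters projection is cylindrical equal-area with φ₀ = 45°. Cylindrical equal-area (φ₀ = 45°): h = cos φ / cos 45° along meridians, k = cos 45° / cos φ along parallels; h·k = 1.
h = cos 65.7° / cos 45° = 0.4115/0.7071 = 0.5820.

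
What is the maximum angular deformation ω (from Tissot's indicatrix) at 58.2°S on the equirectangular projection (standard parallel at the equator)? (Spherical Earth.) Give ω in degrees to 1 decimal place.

Plate carrée maps x = Rλ, y = Rφ. The meridian scale is h = 1 and the parallel scale is k = 1/cos φ = sec φ.
At 58.2°: h = 1.000, k = 1.898; principal scales a = 1.898, b = 1.000.
sin(ω/2) = (a − b)/(a + b) = 0.8977/2.898 = 0.3098, so ω = 2 arcsin(0.3098) ≈ 36.1°.

36.1°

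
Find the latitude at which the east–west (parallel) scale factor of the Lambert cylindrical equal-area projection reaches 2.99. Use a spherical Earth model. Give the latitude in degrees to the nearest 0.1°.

70.5°

The Lambert cylindrical equal-area projection is the cylindrical equal-area projection with its standard parallel at the equator (φ₀ = 0). For cylindrical equal-area with standard parallel φ₀, h = cos φ / cos φ₀ and k = cos φ₀ / cos φ, so h·k = 1.
k = cos φ₀ / cos φ = 2.99  ⇒  cos φ = cos 0° / 2.99 = 0.3344.
φ = arccos(0.3344) ≈ 70.5°.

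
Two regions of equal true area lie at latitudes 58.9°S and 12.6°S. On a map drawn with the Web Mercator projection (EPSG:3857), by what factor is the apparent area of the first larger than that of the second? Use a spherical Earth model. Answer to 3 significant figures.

On Mercator, area is exaggerated by sec²φ = 1/cos²φ.
At 58.9°: sec²(58.9°) = 1/0.5165² = 3.748.
At 12.6°: sec²(12.6°) = 1/0.9759² = 1.050.
Ratio = 3.748/1.050 = cos²(12.6°)/cos²(58.9°) ≈ 3.57.

3.57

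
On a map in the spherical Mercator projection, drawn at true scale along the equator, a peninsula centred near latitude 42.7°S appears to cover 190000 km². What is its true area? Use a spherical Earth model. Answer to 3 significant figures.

103000 km²

The Mercator projection is conformal; its linear scale factor is the same in every direction and equals sec φ = 1/cos φ.
Areal scale = k² = sec²φ = 1/cos²(42.7°) = 1/0.7349² = 1.852.
True area = apparent / (areal scale) = 190000 / 1.852 ≈ 103000 km².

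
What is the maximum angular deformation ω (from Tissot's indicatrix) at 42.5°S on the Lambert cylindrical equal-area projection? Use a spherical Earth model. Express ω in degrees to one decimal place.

The Lambert cylindrical equal-area projection is the cylindrical equal-area projection with its standard parallel at the equator (φ₀ = 0). For cylindrical equal-area with standard parallel φ₀, h = cos φ / cos φ₀ and k = cos φ₀ / cos φ, so h·k = 1.
At 42.5°: h = 0.7373, k = 1.356; principal scales a = 1.356, b = 0.7373.
sin(ω/2) = (a − b)/(a + b) = 0.6191/2.094 = 0.2957, so ω = 2 arcsin(0.2957) ≈ 34.4°.

34.4°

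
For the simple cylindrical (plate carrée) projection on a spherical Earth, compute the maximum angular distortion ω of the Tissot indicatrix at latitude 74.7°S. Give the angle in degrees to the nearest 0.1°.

For the equirectangular projection with φ₀ = 0 (plate carrée), h = 1 along meridians and k = sec φ along parallels.
At 74.7°: h = 1.000, k = 3.790; principal scales a = 3.790, b = 1.000.
sin(ω/2) = (a − b)/(a + b) = 2.790/4.790 = 0.5824, so ω = 2 arcsin(0.5824) ≈ 71.2°.

71.2°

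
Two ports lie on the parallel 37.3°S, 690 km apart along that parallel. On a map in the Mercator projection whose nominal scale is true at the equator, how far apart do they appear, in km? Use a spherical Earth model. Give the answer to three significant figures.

Mercator is conformal, so the point scale is isotropic: h = k = sec φ = 1/cos φ.
Along the parallel, k = sec 37.3° = 1/0.7955 = 1.257.
Map distance = 690 × 1.257 ≈ 867 km.

867 km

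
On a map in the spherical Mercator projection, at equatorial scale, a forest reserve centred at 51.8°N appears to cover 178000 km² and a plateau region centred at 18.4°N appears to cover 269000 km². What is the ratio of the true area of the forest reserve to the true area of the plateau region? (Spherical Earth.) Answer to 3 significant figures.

Mercator's areal exaggeration is sec²φ; hence true area = (apparent area) · cos²φ.
True area of forest reserve: 178000 × cos²(51.8°) = 178000 × 0.3824 = 68070 km².
True area of plateau region: 269000 × cos²(18.4°) = 269000 × 0.9004 = 242200 km².
Ratio = 68070 / 242200 ≈ 0.281.

0.281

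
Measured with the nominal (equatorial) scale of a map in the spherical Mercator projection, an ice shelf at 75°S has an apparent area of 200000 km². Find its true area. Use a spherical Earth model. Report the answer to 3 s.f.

For Mercator, h = k = sec φ (a conformal cylindrical projection has a single point scale, 1/cos φ).
Areal scale = k² = sec²φ = 1/cos²(75°) = 1/0.2588² = 14.93.
True area = apparent / (areal scale) = 200000 / 14.93 ≈ 13400 km².

13400 km²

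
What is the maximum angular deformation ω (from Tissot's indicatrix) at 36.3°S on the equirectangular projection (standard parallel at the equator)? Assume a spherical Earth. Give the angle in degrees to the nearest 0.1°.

In the plate carrée (x = Rλ, y = Rφ), meridians are true-scale (h = 1) and parallels are stretched by k = sec φ.
At 36.3°: h = 1.000, k = 1.241; principal scales a = 1.241, b = 1.000.
sin(ω/2) = (a − b)/(a + b) = 0.2408/2.241 = 0.1075, so ω = 2 arcsin(0.1075) ≈ 12.3°.

12.3°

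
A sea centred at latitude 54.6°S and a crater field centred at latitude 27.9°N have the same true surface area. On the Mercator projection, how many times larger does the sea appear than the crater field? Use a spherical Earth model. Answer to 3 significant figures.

On Mercator, area is exaggerated by sec²φ = 1/cos²φ.
At 54.6°: sec²(54.6°) = 1/0.5793² = 2.980.
At 27.9°: sec²(27.9°) = 1/0.8838² = 1.280.
Ratio = 2.980/1.280 = cos²(27.9°)/cos²(54.6°) ≈ 2.33.

2.33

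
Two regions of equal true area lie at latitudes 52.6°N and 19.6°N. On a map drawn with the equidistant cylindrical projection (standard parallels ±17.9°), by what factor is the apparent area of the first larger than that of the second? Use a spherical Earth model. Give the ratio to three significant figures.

The equidistant cylindrical projection with φ₀ = 17.9° has h = 1 (meridians true) and k = cos φ₀ / cos φ along parallels.
Areal scale at 52.6°: h·k = 1.000 × 1.567 = 1.567.
Areal scale at 19.6°: h·k = 1.000 × 1.010 = 1.010.
Ratio = 1.567/1.010 ≈ 1.55.

1.55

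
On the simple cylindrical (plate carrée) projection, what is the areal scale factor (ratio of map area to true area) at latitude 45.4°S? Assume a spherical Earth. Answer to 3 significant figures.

1.42

For the equirectangular projection with φ₀ = 0 (plate carrée), h = 1 along meridians and k = sec φ along parallels.
Areal scale = h·k = 1 × sec φ; at 45.4°, h = 1.000, k = 1.424, so h·k = 1.424.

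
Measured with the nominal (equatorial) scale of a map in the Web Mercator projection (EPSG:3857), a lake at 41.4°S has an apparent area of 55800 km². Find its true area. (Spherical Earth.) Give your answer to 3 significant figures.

31400 km²

Mercator is conformal, so the point scale is isotropic: h = k = sec φ = 1/cos φ.
Areal scale = k² = sec²φ = 1/cos²(41.4°) = 1/0.7501² = 1.777.
True area = apparent / (areal scale) = 55800 / 1.777 ≈ 31400 km².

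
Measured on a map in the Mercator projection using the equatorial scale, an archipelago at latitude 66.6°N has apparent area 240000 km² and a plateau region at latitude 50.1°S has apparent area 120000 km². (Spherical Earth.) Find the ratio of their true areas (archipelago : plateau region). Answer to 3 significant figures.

Since Mercator area scale is 1/cos²φ, the true area equals the apparent area multiplied by cos²φ.
True area of archipelago: 240000 × cos²(66.6°) = 240000 × 0.1577 = 37850 km².
True area of plateau region: 120000 × cos²(50.1°) = 120000 × 0.4115 = 49370 km².
Ratio = 37850 / 49370 ≈ 0.767.

0.767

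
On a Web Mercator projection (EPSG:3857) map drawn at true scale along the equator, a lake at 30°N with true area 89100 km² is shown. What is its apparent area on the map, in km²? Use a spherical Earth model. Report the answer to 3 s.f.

119000 km²

The Mercator projection is conformal; its linear scale factor is the same in every direction and equals sec φ = 1/cos φ.
Areal scale = k² = sec²φ = 1/cos²(30°) = 1/0.8660² = 1.333.
Apparent area = 89100 × 1.333 ≈ 119000 km².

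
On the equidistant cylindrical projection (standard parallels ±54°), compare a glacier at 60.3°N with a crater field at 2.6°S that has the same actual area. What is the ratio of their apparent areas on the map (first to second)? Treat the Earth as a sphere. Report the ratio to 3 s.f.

2.02

With standard parallel φ₀ = 54°, the equirectangular projection gives x = Rλ cos φ₀, y = Rφ, so h = 1 and k = cos 54° / cos φ.
Areal scale at 60.3°: h·k = 1.000 × 1.186 = 1.186.
Areal scale at 2.6°: h·k = 1.000 × 0.5884 = 0.5884.
Ratio = 1.186/0.5884 ≈ 2.02.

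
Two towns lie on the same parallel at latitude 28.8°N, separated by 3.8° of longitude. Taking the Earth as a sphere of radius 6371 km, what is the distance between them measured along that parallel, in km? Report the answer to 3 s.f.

370 km

Arc length along a parallel = R cos φ · Δλ (with Δλ in radians).
= 6371 × cos 28.8° × (3.8° × π/180) = 6371 × 0.8763 × 0.06632 ≈ 370 km.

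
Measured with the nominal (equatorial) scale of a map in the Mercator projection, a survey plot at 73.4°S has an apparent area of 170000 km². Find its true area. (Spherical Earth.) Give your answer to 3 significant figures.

Mercator is conformal, so the point scale is isotropic: h = k = sec φ = 1/cos φ.
Areal scale = k² = sec²φ = 1/cos²(73.4°) = 1/0.2857² = 12.25.
True area = apparent / (areal scale) = 170000 / 12.25 ≈ 13900 km².

13900 km²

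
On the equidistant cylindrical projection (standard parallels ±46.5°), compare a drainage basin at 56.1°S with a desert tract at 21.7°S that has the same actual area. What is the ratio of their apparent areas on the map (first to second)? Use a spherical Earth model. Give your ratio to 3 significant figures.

1.67

With standard parallel φ₀ = 46.5°, the equirectangular projection gives x = Rλ cos φ₀, y = Rφ, so h = 1 and k = cos 46.5° / cos φ.
Areal scale at 56.1°: h·k = 1.000 × 1.234 = 1.234.
Areal scale at 21.7°: h·k = 1.000 × 0.7409 = 0.7409.
Ratio = 1.234/0.7409 ≈ 1.67.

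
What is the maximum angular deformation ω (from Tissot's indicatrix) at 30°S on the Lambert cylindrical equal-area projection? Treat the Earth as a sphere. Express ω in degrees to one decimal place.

16.4°

The Lambert cylindrical equal-area projection is the cylindrical equal-area projection with its standard parallel at the equator (φ₀ = 0). A cylindrical equal-area projection with standard parallel φ₀ has meridian scale h = cos φ / cos φ₀ and parallel scale k = cos φ₀ / cos φ (so areas are preserved, h·k = 1).
At 30°: h = 0.8660, k = 1.155; principal scales a = 1.155, b = 0.8660.
sin(ω/2) = (a − b)/(a + b) = 0.2887/2.021 = 0.1429, so ω = 2 arcsin(0.1429) ≈ 16.4°.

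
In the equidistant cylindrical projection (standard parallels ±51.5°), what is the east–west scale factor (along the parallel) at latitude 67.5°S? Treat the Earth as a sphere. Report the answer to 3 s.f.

1.63

In the equirectangular projection with standard parallel φ₀ = 51.5° (x = Rλ cos φ₀, y = Rφ), meridians are true-scale (h = 1) and the parallel scale is k = cos φ₀ / cos φ.
k = cos 51.5° / cos 67.5° = 0.6225/0.3827 = 1.627.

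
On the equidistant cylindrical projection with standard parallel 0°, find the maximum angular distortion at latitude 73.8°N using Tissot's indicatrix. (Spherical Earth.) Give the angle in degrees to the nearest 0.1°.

Plate carrée maps x = Rλ, y = Rφ. The meridian scale is h = 1 and the parallel scale is k = 1/cos φ = sec φ.
At 73.8°: h = 1.000, k = 3.584; principal scales a = 3.584, b = 1.000.
sin(ω/2) = (a − b)/(a + b) = 2.584/4.584 = 0.5637, so ω = 2 arcsin(0.5637) ≈ 68.6°.

68.6°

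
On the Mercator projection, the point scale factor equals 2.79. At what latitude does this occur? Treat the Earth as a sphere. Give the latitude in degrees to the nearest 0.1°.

69.0°

Mercator scale is k = sec φ = 1/cos φ.
1/cos φ = 2.79  ⇒  cos φ = 0.3584  ⇒  φ = arccos(0.3584) ≈ 69.0°.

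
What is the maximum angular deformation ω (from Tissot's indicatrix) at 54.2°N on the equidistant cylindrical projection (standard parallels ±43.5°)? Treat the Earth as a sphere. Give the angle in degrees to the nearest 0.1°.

With standard parallel φ₀ = 43.5°, the equirectangular projection gives x = Rλ cos φ₀, y = Rφ, so h = 1 and k = cos 43.5° / cos φ.
At 54.2°: h = 1.000, k = 1.240; principal scales a = 1.240, b = 1.000.
sin(ω/2) = (a − b)/(a + b) = 0.2400/2.240 = 0.1072, so ω = 2 arcsin(0.1072) ≈ 12.3°.

12.3°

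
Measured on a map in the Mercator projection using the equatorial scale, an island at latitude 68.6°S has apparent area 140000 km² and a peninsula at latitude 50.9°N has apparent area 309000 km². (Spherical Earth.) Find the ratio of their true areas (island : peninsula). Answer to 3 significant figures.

Mercator's areal exaggeration is sec²φ; hence true area = (apparent area) · cos²φ.
True area of island: 140000 × cos²(68.6°) = 140000 × 0.1331 = 18640 km².
True area of peninsula: 309000 × cos²(50.9°) = 309000 × 0.3978 = 122900 km².
Ratio = 18640 / 122900 ≈ 0.152.

0.152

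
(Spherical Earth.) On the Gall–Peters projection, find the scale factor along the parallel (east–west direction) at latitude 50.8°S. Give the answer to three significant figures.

1.12

Gall–Peters is a cylindrical equal-area projection with standard parallels at ±45°. For cylindrical equal-area with standard parallel φ₀, h = cos φ / cos φ₀ and k = cos φ₀ / cos φ, so h·k = 1.
k = cos 45° / cos 50.8° = 0.7071/0.6320 = 1.119.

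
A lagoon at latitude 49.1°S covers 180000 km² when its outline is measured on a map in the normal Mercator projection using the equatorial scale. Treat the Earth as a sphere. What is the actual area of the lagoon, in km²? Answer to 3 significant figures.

The Mercator projection is conformal; its linear scale factor is the same in every direction and equals sec φ = 1/cos φ.
Areal scale = k² = sec²φ = 1/cos²(49.1°) = 1/0.6547² = 2.333.
True area = apparent / (areal scale) = 180000 / 2.333 ≈ 77200 km².

77200 km²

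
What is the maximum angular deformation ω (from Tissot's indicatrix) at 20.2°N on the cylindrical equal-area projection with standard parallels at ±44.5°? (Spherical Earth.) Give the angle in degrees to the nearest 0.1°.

Cylindrical equal-area (φ₀ = 44.5°): h = cos φ / cos 44.5° along meridians, k = cos 44.5° / cos φ along parallels; h·k = 1.
At 20.2°: h = 1.316, k = 0.7600; principal scales a = 1.316, b = 0.7600.
sin(ω/2) = (a − b)/(a + b) = 0.5558/2.076 = 0.2678, so ω = 2 arcsin(0.2678) ≈ 31.1°.

31.1°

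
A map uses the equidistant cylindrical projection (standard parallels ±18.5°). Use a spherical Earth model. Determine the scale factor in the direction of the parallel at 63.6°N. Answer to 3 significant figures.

2.13

The equidistant cylindrical projection with φ₀ = 18.5° has h = 1 (meridians true) and k = cos φ₀ / cos φ along parallels.
k = cos 18.5° / cos 63.6° = 0.9483/0.4446 = 2.133.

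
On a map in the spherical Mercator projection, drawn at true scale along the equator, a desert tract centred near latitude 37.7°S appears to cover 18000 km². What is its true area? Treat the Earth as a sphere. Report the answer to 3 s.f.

For Mercator, h = k = sec φ (a conformal cylindrical projection has a single point scale, 1/cos φ).
Areal scale = k² = sec²φ = 1/cos²(37.7°) = 1/0.7912² = 1.597.
True area = apparent / (areal scale) = 18000 / 1.597 ≈ 11300 km².

11300 km²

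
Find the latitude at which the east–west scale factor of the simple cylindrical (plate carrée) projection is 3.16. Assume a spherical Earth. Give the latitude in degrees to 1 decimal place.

Plate carrée: h = 1, k = sec φ along parallels.
sec φ = 3.16  ⇒  cos φ = 0.3165  ⇒  φ ≈ 71.6°.

71.6°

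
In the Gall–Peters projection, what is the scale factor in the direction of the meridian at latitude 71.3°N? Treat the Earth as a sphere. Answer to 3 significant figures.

0.453

The Gall–Peters projection is cylindrical equal-area with φ₀ = 45°. For cylindrical equal-area with standard parallel φ₀, h = cos φ / cos φ₀ and k = cos φ₀ / cos φ, so h·k = 1.
h = cos 71.3° / cos 45° = 0.3206/0.7071 = 0.4534.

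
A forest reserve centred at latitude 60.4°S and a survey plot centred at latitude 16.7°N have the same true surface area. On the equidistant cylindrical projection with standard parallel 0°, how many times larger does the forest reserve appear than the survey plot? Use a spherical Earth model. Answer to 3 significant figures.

1.94

For the equirectangular projection with φ₀ = 0 (plate carrée), h = 1 along meridians and k = sec φ along parallels.
Areal scale at 60.4°: h·k = 1.000 × 2.025 = 2.025.
Areal scale at 16.7°: h·k = 1.000 × 1.044 = 1.044.
Ratio = 2.025/1.044 ≈ 1.94.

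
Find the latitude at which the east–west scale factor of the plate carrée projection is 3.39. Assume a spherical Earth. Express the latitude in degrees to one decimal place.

Plate carrée: h = 1, k = sec φ along parallels.
sec φ = 3.39  ⇒  cos φ = 0.2950  ⇒  φ ≈ 72.8°.

72.8°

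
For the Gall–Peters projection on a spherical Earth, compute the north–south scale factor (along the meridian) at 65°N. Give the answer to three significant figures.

0.598

Gall–Peters is a cylindrical equal-area projection with standard parallels at ±45°. A cylindrical equal-area projection with standard parallel φ₀ has meridian scale h = cos φ / cos φ₀ and parallel scale k = cos φ₀ / cos φ (so areas are preserved, h·k = 1).
h = cos 65° / cos 45° = 0.4226/0.7071 = 0.5977.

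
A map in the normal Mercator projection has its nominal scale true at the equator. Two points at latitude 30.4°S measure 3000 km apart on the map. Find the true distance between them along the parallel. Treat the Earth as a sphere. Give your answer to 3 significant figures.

2590 km

The Mercator projection is conformal; its linear scale factor is the same in every direction and equals sec φ = 1/cos φ.
Along the parallel at 30.4°, map distances are exaggerated by k = sec 30.4° = 1.159.
True distance = 3000 / 1.159 = 3000 × cos 30.4° ≈ 2590 km.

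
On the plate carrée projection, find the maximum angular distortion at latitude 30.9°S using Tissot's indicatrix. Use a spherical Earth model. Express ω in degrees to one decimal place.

In the plate carrée (x = Rλ, y = Rφ), meridians are true-scale (h = 1) and parallels are stretched by k = sec φ.
At 30.9°: h = 1.000, k = 1.165; principal scales a = 1.165, b = 1.000.
sin(ω/2) = (a − b)/(a + b) = 0.1654/2.165 = 0.07639, so ω = 2 arcsin(0.07639) ≈ 8.8°.

8.8°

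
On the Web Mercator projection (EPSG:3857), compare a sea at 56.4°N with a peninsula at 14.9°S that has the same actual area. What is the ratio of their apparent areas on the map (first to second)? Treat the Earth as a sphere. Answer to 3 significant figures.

Mercator areal scale is sec²φ.
At 56.4°: sec²(56.4°) = 1/0.5534² = 3.265.
At 14.9°: sec²(14.9°) = 1/0.9664² = 1.071.
Ratio = 3.265/1.071 = cos²(14.9°)/cos²(56.4°) ≈ 3.05.

3.05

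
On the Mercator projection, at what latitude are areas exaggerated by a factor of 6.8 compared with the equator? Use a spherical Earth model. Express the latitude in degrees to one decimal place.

Mercator areal scale is sec²φ.
sec²φ = 6.8  ⇒  cos²φ = 0.1471  ⇒  cos φ = 0.3835.
φ = arccos(0.3835) ≈ 67.5°.

67.5°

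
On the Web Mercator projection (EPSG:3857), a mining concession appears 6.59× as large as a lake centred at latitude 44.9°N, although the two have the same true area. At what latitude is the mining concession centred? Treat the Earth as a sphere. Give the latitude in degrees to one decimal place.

On Mercator, (apparent₁)/(apparent₂) = sec²φ₁ / sec²φ₂ when true areas are equal.
cos²φ₂ / cos²φ₁ = 6.59  ⇒  cos φ₁ = cos 44.9° / √6.59 = 0.7083/2.567 = 0.2759.
φ₁ = arccos(0.2759) ≈ 74.0°.

74.0°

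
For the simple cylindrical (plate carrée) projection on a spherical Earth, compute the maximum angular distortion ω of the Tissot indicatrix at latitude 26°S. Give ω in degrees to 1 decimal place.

6.1°

Plate carrée maps x = Rλ, y = Rφ. The meridian scale is h = 1 and the parallel scale is k = 1/cos φ = sec φ.
At 26°: h = 1.000, k = 1.113; principal scales a = 1.113, b = 1.000.
sin(ω/2) = (a − b)/(a + b) = 0.1126/2.113 = 0.05330, so ω = 2 arcsin(0.05330) ≈ 6.1°.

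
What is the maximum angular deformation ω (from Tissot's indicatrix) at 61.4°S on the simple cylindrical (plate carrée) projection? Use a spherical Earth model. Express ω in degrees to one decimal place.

In the plate carrée (x = Rλ, y = Rφ), meridians are true-scale (h = 1) and parallels are stretched by k = sec φ.
At 61.4°: h = 1.000, k = 2.089; principal scales a = 2.089, b = 1.000.
sin(ω/2) = (a − b)/(a + b) = 1.089/3.089 = 0.3525, so ω = 2 arcsin(0.3525) ≈ 41.3°.

41.3°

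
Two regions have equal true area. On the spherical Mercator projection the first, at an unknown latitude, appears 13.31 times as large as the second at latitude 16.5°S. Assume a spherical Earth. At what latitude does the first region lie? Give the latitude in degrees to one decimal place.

74.8°

For equal true areas on Mercator, apparent areas scale as sec²φ, so the ratio is cos²φ₂ / cos²φ₁.
cos²φ₂ / cos²φ₁ = 13.31  ⇒  cos φ₁ = cos 16.5° / √13.31 = 0.9588/3.648 = 0.2628.
φ₁ = arccos(0.2628) ≈ 74.8°.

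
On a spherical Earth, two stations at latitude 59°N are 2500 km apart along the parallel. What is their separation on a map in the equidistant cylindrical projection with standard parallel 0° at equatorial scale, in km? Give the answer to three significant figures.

4850 km

For the equirectangular projection with φ₀ = 0 (plate carrée), h = 1 along meridians and k = sec φ along parallels.
Along the parallel, k = sec 59° = 1/0.5150 = 1.942.
Map distance = 2500 × 1.942 ≈ 4850 km.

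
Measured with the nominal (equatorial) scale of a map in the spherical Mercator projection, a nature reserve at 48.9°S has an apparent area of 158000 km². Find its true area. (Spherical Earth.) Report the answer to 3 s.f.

68300 km²

The Mercator projection is conformal; its linear scale factor is the same in every direction and equals sec φ = 1/cos φ.
Areal scale = k² = sec²φ = 1/cos²(48.9°) = 1/0.6574² = 2.314.
True area = apparent / (areal scale) = 158000 / 2.314 ≈ 68300 km².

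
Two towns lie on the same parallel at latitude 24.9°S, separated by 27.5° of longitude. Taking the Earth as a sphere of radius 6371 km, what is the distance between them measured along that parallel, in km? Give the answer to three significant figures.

2770 km

Arc length along a parallel = R cos φ · Δλ (with Δλ in radians).
= 6371 × cos 24.9° × (27.5° × π/180) = 6371 × 0.9070 × 0.4800 ≈ 2770 km.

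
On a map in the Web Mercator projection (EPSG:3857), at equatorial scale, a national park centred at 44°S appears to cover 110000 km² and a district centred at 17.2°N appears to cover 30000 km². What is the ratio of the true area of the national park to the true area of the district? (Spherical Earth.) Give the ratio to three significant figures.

2.08

Mercator's areal exaggeration is sec²φ; hence true area = (apparent area) · cos²φ.
True area of national park: 110000 × cos²(44°) = 110000 × 0.5174 = 56920 km².
True area of district: 30000 × cos²(17.2°) = 30000 × 0.9126 = 27380 km².
Ratio = 56920 / 27380 ≈ 2.08.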